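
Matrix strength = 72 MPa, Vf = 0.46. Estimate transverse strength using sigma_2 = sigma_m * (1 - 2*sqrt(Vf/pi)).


factor = 1 - 2*sqrt(0.46/pi) = 0.2347
sigma_2 = 72 * 0.2347 = 16.9 MPa

16.9 MPa


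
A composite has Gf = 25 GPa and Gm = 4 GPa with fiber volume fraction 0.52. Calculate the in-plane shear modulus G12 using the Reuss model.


1/G12 = Vf/Gf + (1-Vf)/Gm = 0.52/25 + 0.48/4
G12 = 7.1 GPa

7.1 GPa


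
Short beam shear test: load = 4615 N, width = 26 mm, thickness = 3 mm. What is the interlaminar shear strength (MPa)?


ILSS = 3F/(4bh) = 3*4615/(4*26*3) = 44.38 MPa

44.38 MPa


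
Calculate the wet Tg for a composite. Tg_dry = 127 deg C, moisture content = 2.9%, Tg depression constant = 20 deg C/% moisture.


Tg_wet = Tg_dry - k*moisture = 127 - 20*2.9 = 69.0 deg C

69.0 deg C


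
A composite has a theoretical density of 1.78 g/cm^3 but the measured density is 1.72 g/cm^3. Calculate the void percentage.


Void% = (rho_theo - rho_actual)/rho_theo * 100 = (1.78 - 1.72)/1.78 * 100 = 3.37%

3.37%


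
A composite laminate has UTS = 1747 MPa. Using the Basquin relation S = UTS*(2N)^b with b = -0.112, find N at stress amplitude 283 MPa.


N = 0.5 * (S/UTS)^(1/b) = 0.5 * (283/1747)^(1/-0.112) = 5.7156e+06 cycles

5.7156e+06 cycles


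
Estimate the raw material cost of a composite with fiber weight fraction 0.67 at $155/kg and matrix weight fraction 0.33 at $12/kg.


Cost = cost_f*Wf + cost_m*Wm = 155*0.67 + 12*0.33 = $107.81/kg

$107.81/kg


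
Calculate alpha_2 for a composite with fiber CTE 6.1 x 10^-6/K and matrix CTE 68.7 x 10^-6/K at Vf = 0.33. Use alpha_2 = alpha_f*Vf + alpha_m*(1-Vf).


alpha_2 = alpha_f*Vf + alpha_m*(1-Vf) = 6.1*0.33 + 68.7*0.67 = 48.0 x 10^-6/K

48.0 x 10^-6/K


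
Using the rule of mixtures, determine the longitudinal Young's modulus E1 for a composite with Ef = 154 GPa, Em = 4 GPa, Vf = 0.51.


E1 = Ef*Vf + Em*(1-Vf) = 154*0.51 + 4*0.49 = 80.5 GPa

80.5 GPa


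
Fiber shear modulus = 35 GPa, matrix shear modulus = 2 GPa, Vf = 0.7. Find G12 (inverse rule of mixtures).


1/G12 = Vf/Gf + (1-Vf)/Gm = 0.7/35 + 0.3/2
G12 = 5.88 GPa

5.88 GPa


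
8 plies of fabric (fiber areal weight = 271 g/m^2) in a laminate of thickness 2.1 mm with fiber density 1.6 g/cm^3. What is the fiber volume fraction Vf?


Vf = n * FAW / (rho_f * h * 1000) = 8 * 271 / (1.6 * 2.1 * 1000) = 0.6452

0.6452


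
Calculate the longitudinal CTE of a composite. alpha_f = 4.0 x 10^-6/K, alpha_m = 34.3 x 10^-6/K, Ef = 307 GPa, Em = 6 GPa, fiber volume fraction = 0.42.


E1 = Ef*Vf + Em*(1-Vf) = 132.42
alpha_1 = (alpha_f*Ef*Vf + alpha_m*Em*(1-Vf))/E1 = 4.8 x 10^-6/K

4.8 x 10^-6/K


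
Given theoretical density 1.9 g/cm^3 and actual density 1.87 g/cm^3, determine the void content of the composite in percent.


Void% = (rho_theo - rho_actual)/rho_theo * 100 = (1.9 - 1.87)/1.9 * 100 = 1.58%

1.58%


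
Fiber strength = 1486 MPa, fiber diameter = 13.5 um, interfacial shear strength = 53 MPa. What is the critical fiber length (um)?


Lc = sigma_f * d / (2 * tau_i) = 1486 * 13.5 / (2 * 53) = 189.3 um

189.3 um


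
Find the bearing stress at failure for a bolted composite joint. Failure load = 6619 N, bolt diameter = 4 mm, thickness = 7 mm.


sigma_br = F/(d*h) = 6619/(4*7) = 236.4 MPa

236.4 MPa


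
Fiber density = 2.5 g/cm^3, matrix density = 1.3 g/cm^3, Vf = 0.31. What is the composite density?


rho_c = rho_f*Vf + rho_m*(1-Vf) = 2.5*0.31 + 1.3*0.69 = 1.672 g/cm^3

1.672 g/cm^3


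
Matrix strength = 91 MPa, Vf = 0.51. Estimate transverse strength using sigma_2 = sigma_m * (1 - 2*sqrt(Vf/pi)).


factor = 1 - 2*sqrt(0.51/pi) = 0.1942
sigma_2 = 91 * 0.1942 = 17.67 MPa

17.67 MPa


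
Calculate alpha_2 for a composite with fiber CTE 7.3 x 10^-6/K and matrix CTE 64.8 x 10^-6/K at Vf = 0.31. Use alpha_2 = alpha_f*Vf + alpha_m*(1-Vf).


alpha_2 = alpha_f*Vf + alpha_m*(1-Vf) = 7.3*0.31 + 64.8*0.69 = 47.0 x 10^-6/K

47.0 x 10^-6/K


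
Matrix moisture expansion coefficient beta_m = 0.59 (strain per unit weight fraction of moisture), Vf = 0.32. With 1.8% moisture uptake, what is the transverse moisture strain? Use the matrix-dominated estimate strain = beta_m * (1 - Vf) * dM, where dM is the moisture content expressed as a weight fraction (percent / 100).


dM = 1.8/100 = 0.018
strain = beta_m * (1-Vf) * dM = 0.59 * 0.68 * 0.018 = 0.0072216

0.0072216


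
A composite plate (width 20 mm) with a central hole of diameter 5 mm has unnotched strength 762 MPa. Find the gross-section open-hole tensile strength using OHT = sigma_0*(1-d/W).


OHT = sigma_0*(1-d/W) = 762*(1-5/20) = 571.5 MPa

571.5 MPa


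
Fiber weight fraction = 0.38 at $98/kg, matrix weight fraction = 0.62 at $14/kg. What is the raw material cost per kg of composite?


Cost = cost_f*Wf + cost_m*Wm = 98*0.38 + 14*0.62 = $45.92/kg

$45.92/kg


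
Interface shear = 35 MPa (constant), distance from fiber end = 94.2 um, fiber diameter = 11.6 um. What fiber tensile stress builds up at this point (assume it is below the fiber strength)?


Force balance: sigma_f * (pi*d^2/4) = tau * (pi*d) * x  ->  sigma_f = 4 * tau * x / d
sigma_f = 4 * 35 * 94.2 / 11.6 = 1136.9 MPa

1136.9 MPa


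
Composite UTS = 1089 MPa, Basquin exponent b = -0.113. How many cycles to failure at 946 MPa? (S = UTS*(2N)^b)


N = 0.5 * (S/UTS)^(1/b) = 0.5 * (946/1089)^(1/-0.113) = 1.7378 cycles

1.7378 cycles


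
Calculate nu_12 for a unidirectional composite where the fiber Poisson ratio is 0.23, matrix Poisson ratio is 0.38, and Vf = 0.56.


nu_12 = nu_f*Vf + nu_m*(1-Vf) = 0.23*0.56 + 0.38*0.44 = 0.296

0.296


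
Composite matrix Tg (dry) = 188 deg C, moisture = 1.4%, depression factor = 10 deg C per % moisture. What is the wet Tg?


Tg_wet = Tg_dry - k*moisture = 188 - 10*1.4 = 174.0 deg C

174.0 deg C


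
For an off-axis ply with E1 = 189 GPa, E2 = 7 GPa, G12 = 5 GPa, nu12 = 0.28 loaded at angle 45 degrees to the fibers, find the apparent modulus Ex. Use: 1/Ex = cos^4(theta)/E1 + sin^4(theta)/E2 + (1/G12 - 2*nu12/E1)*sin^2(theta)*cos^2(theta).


cos^4(45) = 0.25, sin^4(45) = 0.25, sin^2(45)*cos^2(45) = 0.25
1/G12 - 2*nu12/E1 = 1/5 - 2*0.28/189 = 0.197037 GPa^-1
1/Ex = 0.25/189 + 0.25/7 + 0.197037*0.25 = 0.0862963 GPa^-1
Ex = 11.59 GPa

11.59 GPa


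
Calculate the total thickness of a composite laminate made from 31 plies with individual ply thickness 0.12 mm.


h = n * t_ply = 31 * 0.12 = 3.72 mm

3.72 mm


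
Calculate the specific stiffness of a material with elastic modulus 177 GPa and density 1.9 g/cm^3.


Specific stiffness = E/rho = 177/1.9 = 93.2 GPa/(g/cm^3)

93.2 GPa/(g/cm^3)


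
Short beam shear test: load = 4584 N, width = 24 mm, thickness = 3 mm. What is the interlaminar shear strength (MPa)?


ILSS = 3F/(4bh) = 3*4584/(4*24*3) = 47.75 MPa

47.75 MPa


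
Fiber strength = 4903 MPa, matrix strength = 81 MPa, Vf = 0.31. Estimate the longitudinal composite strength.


sigma_1 = sigma_f*Vf + sigma_m*(1-Vf) = 4903*0.31 + 81*0.69 = 1575.8 MPa

1575.8 MPa


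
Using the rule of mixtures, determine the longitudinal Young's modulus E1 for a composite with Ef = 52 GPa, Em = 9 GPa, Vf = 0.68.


E1 = Ef*Vf + Em*(1-Vf) = 52*0.68 + 9*0.32 = 38.24 GPa

38.24 GPa


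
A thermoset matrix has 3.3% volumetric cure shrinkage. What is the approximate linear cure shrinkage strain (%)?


Linear shrinkage ≈ vol_shrink/3 = 3.3/3 = 1.1%

1.1%


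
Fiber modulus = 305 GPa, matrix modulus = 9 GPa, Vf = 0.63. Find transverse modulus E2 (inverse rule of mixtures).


1/E2 = Vf/Ef + (1-Vf)/Em = 0.63/305 + 0.37/9
E2 = 23.16 GPa

23.16 GPa


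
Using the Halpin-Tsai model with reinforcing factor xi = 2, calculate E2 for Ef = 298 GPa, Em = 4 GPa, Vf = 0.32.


eta = (Ef/Em - 1)/(Ef/Em + xi) = (74.5 - 1)/(74.5 + 2) = 0.9608
E2 = Em*(1+xi*eta*Vf)/(1-eta*Vf) = 9.33 GPa

9.33 GPa


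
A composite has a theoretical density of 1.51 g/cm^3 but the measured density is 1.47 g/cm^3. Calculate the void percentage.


Void% = (rho_theo - rho_actual)/rho_theo * 100 = (1.51 - 1.47)/1.51 * 100 = 2.65%

2.65%


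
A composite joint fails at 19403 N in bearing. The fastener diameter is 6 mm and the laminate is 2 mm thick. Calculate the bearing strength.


sigma_br = F/(d*h) = 19403/(6*2) = 1616.9 MPa

1616.9 MPa


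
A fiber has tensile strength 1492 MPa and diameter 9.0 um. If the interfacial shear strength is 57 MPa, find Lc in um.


Lc = sigma_f * d / (2 * tau_i) = 1492 * 9.0 / (2 * 57) = 117.8 um

117.8 um


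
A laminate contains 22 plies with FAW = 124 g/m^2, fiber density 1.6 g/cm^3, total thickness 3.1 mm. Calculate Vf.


Vf = n * FAW / (rho_f * h * 1000) = 22 * 124 / (1.6 * 3.1 * 1000) = 0.55

0.55


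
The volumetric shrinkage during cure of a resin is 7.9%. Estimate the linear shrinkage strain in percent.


Linear shrinkage ≈ vol_shrink/3 = 7.9/3 = 2.633%

2.633%


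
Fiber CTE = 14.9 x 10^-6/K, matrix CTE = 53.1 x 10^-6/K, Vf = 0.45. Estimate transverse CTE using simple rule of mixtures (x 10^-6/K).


alpha_2 = alpha_f*Vf + alpha_m*(1-Vf) = 14.9*0.45 + 53.1*0.55 = 35.9 x 10^-6/K

35.9 x 10^-6/K


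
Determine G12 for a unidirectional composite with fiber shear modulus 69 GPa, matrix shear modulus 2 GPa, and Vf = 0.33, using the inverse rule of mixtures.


1/G12 = Vf/Gf + (1-Vf)/Gm = 0.33/69 + 0.67/2
G12 = 2.94 GPa

2.94 GPa


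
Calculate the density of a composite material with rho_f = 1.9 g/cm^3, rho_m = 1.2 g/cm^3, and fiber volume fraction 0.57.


rho_c = rho_f*Vf + rho_m*(1-Vf) = 1.9*0.57 + 1.2*0.43 = 1.599 g/cm^3

1.599 g/cm^3


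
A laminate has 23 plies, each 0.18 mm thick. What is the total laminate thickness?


h = n * t_ply = 23 * 0.18 = 4.14 mm

4.14 mm


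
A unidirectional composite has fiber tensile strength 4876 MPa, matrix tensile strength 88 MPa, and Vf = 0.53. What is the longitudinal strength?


sigma_1 = sigma_f*Vf + sigma_m*(1-Vf) = 4876*0.53 + 88*0.47 = 2625.6 MPa

2625.6 MPa


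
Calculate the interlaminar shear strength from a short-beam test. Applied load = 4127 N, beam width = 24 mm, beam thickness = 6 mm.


ILSS = 3F/(4bh) = 3*4127/(4*24*6) = 21.49 MPa

21.49 MPa


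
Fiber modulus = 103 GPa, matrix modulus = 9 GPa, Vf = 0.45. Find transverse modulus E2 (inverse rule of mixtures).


1/E2 = Vf/Ef + (1-Vf)/Em = 0.45/103 + 0.55/9
E2 = 15.27 GPa

15.27 GPa


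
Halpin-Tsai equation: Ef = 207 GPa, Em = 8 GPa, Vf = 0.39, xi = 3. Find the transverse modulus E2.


eta = (Ef/Em - 1)/(Ef/Em + xi) = (25.875 - 1)/(25.875 + 3) = 0.8615
E2 = Em*(1+xi*eta*Vf)/(1-eta*Vf) = 24.19 GPa

24.19 GPa


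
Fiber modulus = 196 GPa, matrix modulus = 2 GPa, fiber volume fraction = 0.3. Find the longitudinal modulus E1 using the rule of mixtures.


E1 = Ef*Vf + Em*(1-Vf) = 196*0.3 + 2*0.7 = 60.2 GPa

60.2 GPa


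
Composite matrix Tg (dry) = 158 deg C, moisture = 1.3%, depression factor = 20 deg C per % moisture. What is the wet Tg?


Tg_wet = Tg_dry - k*moisture = 158 - 20*1.3 = 132.0 deg C

132.0 deg C


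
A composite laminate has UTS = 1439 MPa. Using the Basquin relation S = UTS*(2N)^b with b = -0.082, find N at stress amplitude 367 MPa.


N = 0.5 * (S/UTS)^(1/b) = 0.5 * (367/1439)^(1/-0.082) = 8.6197e+06 cycles

8.6197e+06 cycles


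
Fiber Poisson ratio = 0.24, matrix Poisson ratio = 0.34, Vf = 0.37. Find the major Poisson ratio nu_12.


nu_12 = nu_f*Vf + nu_m*(1-Vf) = 0.24*0.37 + 0.34*0.63 = 0.303

0.303


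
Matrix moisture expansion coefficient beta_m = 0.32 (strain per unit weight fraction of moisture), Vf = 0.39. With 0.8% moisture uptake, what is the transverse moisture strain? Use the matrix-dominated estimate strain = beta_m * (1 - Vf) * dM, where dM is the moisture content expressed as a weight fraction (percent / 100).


dM = 0.8/100 = 0.008
strain = beta_m * (1-Vf) * dM = 0.32 * 0.61 * 0.008 = 0.0015616

0.0015616


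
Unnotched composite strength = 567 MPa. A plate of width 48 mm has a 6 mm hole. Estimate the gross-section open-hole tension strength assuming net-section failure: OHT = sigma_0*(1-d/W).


OHT = sigma_0*(1-d/W) = 567*(1-6/48) = 496.1 MPa

496.1 MPa


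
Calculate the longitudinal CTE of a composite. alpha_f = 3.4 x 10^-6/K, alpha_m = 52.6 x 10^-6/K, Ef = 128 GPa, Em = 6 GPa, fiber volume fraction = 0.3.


E1 = Ef*Vf + Em*(1-Vf) = 42.6
alpha_1 = (alpha_f*Ef*Vf + alpha_m*Em*(1-Vf))/E1 = 8.25 x 10^-6/K

8.25 x 10^-6/K


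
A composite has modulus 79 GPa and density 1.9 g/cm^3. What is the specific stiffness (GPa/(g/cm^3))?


Specific stiffness = E/rho = 79/1.9 = 41.6 GPa/(g/cm^3)

41.6 GPa/(g/cm^3)


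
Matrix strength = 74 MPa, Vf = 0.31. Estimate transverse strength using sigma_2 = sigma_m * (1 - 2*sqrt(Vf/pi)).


factor = 1 - 2*sqrt(0.31/pi) = 0.3717
sigma_2 = 74 * 0.3717 = 27.51 MPa

27.51 MPa


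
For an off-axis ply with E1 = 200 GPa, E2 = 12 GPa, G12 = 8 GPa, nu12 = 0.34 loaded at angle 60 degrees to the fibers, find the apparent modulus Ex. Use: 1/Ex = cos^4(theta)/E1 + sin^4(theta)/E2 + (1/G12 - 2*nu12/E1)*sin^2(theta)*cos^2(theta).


cos^4(60) = 0.0625, sin^4(60) = 0.5625, sin^2(60)*cos^2(60) = 0.1875
1/G12 - 2*nu12/E1 = 1/8 - 2*0.34/200 = 0.1216 GPa^-1
1/Ex = 0.0625/200 + 0.5625/12 + 0.1216*0.1875 = 0.0699875 GPa^-1
Ex = 14.29 GPa

14.29 GPa


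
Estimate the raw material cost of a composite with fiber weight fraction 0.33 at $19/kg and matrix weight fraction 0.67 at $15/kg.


Cost = cost_f*Wf + cost_m*Wm = 19*0.33 + 15*0.67 = $16.32/kg

$16.32/kg


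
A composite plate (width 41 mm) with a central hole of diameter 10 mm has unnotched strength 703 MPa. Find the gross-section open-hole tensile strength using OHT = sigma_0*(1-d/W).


OHT = sigma_0*(1-d/W) = 703*(1-10/41) = 531.5 MPa

531.5 MPa


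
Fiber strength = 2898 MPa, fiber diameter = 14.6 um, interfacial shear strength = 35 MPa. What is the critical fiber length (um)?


Lc = sigma_f * d / (2 * tau_i) = 2898 * 14.6 / (2 * 35) = 604.4 um

604.4 um


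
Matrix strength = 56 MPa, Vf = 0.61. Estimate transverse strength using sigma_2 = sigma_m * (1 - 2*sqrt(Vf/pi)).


factor = 1 - 2*sqrt(0.61/pi) = 0.1187
sigma_2 = 56 * 0.1187 = 6.65 MPa

6.65 MPa


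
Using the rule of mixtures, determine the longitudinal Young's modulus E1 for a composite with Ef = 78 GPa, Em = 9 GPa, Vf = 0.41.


E1 = Ef*Vf + Em*(1-Vf) = 78*0.41 + 9*0.59 = 37.29 GPa

37.29 GPa


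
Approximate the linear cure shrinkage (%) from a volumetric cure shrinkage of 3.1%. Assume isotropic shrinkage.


Linear shrinkage ≈ vol_shrink/3 = 3.1/3 = 1.033%

1.033%


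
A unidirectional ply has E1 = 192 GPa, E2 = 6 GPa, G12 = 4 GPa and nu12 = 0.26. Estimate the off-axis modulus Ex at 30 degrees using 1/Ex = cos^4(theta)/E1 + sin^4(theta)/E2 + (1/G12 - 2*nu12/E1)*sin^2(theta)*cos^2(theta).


cos^4(30) = 0.5625, sin^4(30) = 0.0625, sin^2(30)*cos^2(30) = 0.1875
1/G12 - 2*nu12/E1 = 1/4 - 2*0.26/192 = 0.247292 GPa^-1
1/Ex = 0.5625/192 + 0.0625/6 + 0.247292*0.1875 = 0.0597135 GPa^-1
Ex = 16.75 GPa

16.75 GPa


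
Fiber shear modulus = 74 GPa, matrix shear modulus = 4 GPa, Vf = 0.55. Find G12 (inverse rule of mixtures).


1/G12 = Vf/Gf + (1-Vf)/Gm = 0.55/74 + 0.45/4
G12 = 8.34 GPa

8.34 GPa


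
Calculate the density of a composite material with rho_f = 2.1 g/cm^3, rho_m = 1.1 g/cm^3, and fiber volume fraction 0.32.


rho_c = rho_f*Vf + rho_m*(1-Vf) = 2.1*0.32 + 1.1*0.68 = 1.42 g/cm^3

1.42 g/cm^3


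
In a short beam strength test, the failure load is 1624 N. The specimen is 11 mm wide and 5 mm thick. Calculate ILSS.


ILSS = 3F/(4bh) = 3*1624/(4*11*5) = 22.15 MPa

22.15 MPa


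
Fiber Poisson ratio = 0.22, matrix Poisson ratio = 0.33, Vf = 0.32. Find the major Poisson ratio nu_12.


nu_12 = nu_f*Vf + nu_m*(1-Vf) = 0.22*0.32 + 0.33*0.68 = 0.2948

0.2948


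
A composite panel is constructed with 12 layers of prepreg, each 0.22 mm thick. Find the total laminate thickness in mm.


h = n * t_ply = 12 * 0.22 = 2.64 mm

2.64 mm


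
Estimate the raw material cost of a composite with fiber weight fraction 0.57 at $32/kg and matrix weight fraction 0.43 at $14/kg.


Cost = cost_f*Wf + cost_m*Wm = 32*0.57 + 14*0.43 = $24.26/kg

$24.26/kg


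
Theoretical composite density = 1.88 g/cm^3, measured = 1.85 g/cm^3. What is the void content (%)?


Void% = (rho_theo - rho_actual)/rho_theo * 100 = (1.88 - 1.85)/1.88 * 100 = 1.6%

1.6%


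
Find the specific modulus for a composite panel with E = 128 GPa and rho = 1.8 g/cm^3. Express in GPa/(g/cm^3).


Specific stiffness = E/rho = 128/1.8 = 71.1 GPa/(g/cm^3)

71.1 GPa/(g/cm^3)


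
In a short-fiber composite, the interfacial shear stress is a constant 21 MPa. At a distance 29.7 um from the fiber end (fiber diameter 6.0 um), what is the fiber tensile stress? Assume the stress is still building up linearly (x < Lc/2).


Force balance: sigma_f * (pi*d^2/4) = tau * (pi*d) * x  ->  sigma_f = 4 * tau * x / d
sigma_f = 4 * 21 * 29.7 / 6.0 = 415.8 MPa

415.8 MPa


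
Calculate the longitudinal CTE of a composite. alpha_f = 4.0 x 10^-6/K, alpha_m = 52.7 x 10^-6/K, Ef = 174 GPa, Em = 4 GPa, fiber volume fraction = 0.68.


E1 = Ef*Vf + Em*(1-Vf) = 119.6
alpha_1 = (alpha_f*Ef*Vf + alpha_m*Em*(1-Vf))/E1 = 4.52 x 10^-6/K

4.52 x 10^-6/K


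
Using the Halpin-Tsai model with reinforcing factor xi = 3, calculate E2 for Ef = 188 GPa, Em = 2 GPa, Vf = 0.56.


eta = (Ef/Em - 1)/(Ef/Em + xi) = (94.0 - 1)/(94.0 + 3) = 0.9588
E2 = Em*(1+xi*eta*Vf)/(1-eta*Vf) = 11.28 GPa

11.28 GPa


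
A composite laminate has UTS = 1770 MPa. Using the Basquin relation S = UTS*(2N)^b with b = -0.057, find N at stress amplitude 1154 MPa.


N = 0.5 * (S/UTS)^(1/b) = 0.5 * (1154/1770)^(1/-0.057) = 907.9213 cycles

907.9213 cycles


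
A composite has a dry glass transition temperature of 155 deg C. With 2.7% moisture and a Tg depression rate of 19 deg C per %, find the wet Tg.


Tg_wet = Tg_dry - k*moisture = 155 - 19*2.7 = 103.7 deg C

103.7 deg C


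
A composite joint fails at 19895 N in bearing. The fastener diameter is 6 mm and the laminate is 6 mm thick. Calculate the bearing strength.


sigma_br = F/(d*h) = 19895/(6*6) = 552.6 MPa

552.6 MPa


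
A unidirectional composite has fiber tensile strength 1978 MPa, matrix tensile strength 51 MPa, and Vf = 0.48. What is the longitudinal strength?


sigma_1 = sigma_f*Vf + sigma_m*(1-Vf) = 1978*0.48 + 51*0.52 = 976.0 MPa

976.0 MPa


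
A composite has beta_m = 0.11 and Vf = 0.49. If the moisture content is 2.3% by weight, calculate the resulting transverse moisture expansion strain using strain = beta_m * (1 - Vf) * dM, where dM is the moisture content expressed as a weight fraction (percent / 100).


dM = 2.3/100 = 0.023
strain = beta_m * (1-Vf) * dM = 0.11 * 0.51 * 0.023 = 0.0012903

0.0012903


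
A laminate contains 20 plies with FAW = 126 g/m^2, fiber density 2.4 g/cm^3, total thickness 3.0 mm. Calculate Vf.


Vf = n * FAW / (rho_f * h * 1000) = 20 * 126 / (2.4 * 3.0 * 1000) = 0.35

0.35


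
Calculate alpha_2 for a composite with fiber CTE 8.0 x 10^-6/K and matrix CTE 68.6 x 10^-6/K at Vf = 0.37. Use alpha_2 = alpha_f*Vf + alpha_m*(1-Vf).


alpha_2 = alpha_f*Vf + alpha_m*(1-Vf) = 8.0*0.37 + 68.6*0.63 = 46.2 x 10^-6/K

46.2 x 10^-6/K


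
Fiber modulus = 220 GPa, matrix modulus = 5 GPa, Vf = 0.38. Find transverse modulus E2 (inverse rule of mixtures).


1/E2 = Vf/Ef + (1-Vf)/Em = 0.38/220 + 0.62/5
E2 = 7.95 GPa

7.95 GPa


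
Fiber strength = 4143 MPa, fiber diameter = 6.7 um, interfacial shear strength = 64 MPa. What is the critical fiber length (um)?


Lc = sigma_f * d / (2 * tau_i) = 4143 * 6.7 / (2 * 64) = 216.9 um

216.9 um


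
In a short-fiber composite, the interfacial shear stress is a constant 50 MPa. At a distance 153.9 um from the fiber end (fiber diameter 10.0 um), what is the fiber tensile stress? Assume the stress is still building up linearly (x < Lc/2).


Force balance: sigma_f * (pi*d^2/4) = tau * (pi*d) * x  ->  sigma_f = 4 * tau * x / d
sigma_f = 4 * 50 * 153.9 / 10.0 = 3078.0 MPa

3078.0 MPa


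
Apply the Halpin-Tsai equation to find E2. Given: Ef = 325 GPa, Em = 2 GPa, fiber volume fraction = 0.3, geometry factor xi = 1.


eta = (Ef/Em - 1)/(Ef/Em + xi) = (162.5 - 1)/(162.5 + 1) = 0.9878
E2 = Em*(1+xi*eta*Vf)/(1-eta*Vf) = 3.68 GPa

3.68 GPa


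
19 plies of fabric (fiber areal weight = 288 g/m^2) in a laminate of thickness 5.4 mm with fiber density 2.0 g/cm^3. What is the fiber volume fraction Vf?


Vf = n * FAW / (rho_f * h * 1000) = 19 * 288 / (2.0 * 5.4 * 1000) = 0.5067

0.5067


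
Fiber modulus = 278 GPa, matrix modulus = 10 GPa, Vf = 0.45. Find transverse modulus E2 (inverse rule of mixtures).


1/E2 = Vf/Ef + (1-Vf)/Em = 0.45/278 + 0.55/10
E2 = 17.66 GPa

17.66 GPa


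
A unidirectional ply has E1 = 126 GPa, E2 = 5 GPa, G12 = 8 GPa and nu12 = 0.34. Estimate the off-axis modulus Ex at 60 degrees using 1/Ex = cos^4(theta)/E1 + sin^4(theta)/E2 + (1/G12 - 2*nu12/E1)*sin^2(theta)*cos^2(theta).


cos^4(60) = 0.0625, sin^4(60) = 0.5625, sin^2(60)*cos^2(60) = 0.1875
1/G12 - 2*nu12/E1 = 1/8 - 2*0.34/126 = 0.119603 GPa^-1
1/Ex = 0.0625/126 + 0.5625/5 + 0.119603*0.1875 = 0.1354216 GPa^-1
Ex = 7.38 GPa

7.38 GPa


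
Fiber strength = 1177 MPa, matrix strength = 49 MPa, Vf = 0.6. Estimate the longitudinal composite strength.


sigma_1 = sigma_f*Vf + sigma_m*(1-Vf) = 1177*0.6 + 49*0.4 = 725.8 MPa

725.8 MPa


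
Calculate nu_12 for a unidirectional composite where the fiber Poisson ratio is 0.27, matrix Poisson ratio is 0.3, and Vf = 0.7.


nu_12 = nu_f*Vf + nu_m*(1-Vf) = 0.27*0.7 + 0.3*0.3 = 0.279

0.279


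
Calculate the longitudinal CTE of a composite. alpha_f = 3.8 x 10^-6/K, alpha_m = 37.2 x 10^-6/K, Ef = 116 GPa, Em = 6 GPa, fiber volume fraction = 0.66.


E1 = Ef*Vf + Em*(1-Vf) = 78.6
alpha_1 = (alpha_f*Ef*Vf + alpha_m*Em*(1-Vf))/E1 = 4.67 x 10^-6/K

4.67 x 10^-6/K


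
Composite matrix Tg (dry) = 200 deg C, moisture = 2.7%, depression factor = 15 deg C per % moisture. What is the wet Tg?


Tg_wet = Tg_dry - k*moisture = 200 - 15*2.7 = 159.5 deg C

159.5 deg C


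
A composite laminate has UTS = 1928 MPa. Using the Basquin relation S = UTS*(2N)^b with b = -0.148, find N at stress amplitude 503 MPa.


N = 0.5 * (S/UTS)^(1/b) = 0.5 * (503/1928)^(1/-0.148) = 4383.3019 cycles

4383.3019 cycles


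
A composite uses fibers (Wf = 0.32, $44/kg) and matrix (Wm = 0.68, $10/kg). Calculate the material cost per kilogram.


Cost = cost_f*Wf + cost_m*Wm = 44*0.32 + 10*0.68 = $20.88/kg

$20.88/kg


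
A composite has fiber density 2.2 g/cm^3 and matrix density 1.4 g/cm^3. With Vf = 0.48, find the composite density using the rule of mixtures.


rho_c = rho_f*Vf + rho_m*(1-Vf) = 2.2*0.48 + 1.4*0.52 = 1.784 g/cm^3

1.784 g/cm^3


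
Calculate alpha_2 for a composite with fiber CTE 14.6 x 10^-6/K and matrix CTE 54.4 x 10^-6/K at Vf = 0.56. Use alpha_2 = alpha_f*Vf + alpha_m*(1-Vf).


alpha_2 = alpha_f*Vf + alpha_m*(1-Vf) = 14.6*0.56 + 54.4*0.44 = 32.1 x 10^-6/K

32.1 x 10^-6/K


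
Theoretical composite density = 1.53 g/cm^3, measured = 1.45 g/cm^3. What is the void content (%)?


Void% = (rho_theo - rho_actual)/rho_theo * 100 = (1.53 - 1.45)/1.53 * 100 = 5.23%

5.23%


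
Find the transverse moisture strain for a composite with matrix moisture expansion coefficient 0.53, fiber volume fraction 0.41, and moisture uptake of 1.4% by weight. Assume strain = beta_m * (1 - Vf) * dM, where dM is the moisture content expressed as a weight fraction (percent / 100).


dM = 1.4/100 = 0.014
strain = beta_m * (1-Vf) * dM = 0.53 * 0.59 * 0.014 = 0.0043778

0.0043778


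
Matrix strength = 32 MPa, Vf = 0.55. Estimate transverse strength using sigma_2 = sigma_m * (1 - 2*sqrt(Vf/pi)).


factor = 1 - 2*sqrt(0.55/pi) = 0.1632
sigma_2 = 32 * 0.1632 = 5.22 MPa

5.22 MPa


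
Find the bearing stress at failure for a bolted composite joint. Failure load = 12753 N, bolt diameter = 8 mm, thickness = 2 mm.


sigma_br = F/(d*h) = 12753/(8*2) = 797.1 MPa

797.1 MPa


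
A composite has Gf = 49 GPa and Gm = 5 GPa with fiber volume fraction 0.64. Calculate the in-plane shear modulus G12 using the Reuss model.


1/G12 = Vf/Gf + (1-Vf)/Gm = 0.64/49 + 0.36/5
G12 = 11.76 GPa

11.76 GPa


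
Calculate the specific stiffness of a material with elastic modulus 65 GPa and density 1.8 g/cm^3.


Specific stiffness = E/rho = 65/1.8 = 36.1 GPa/(g/cm^3)

36.1 GPa/(g/cm^3)


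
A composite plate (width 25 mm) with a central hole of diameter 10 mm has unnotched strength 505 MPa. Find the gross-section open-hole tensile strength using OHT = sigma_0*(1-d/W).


OHT = sigma_0*(1-d/W) = 505*(1-10/25) = 303.0 MPa

303.0 MPa


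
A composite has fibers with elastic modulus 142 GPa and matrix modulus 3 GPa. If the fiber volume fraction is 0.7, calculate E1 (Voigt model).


E1 = Ef*Vf + Em*(1-Vf) = 142*0.7 + 3*0.3 = 100.3 GPa

100.3 GPa


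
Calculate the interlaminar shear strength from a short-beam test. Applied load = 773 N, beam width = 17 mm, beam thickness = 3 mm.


ILSS = 3F/(4bh) = 3*773/(4*17*3) = 11.37 MPa

11.37 MPa


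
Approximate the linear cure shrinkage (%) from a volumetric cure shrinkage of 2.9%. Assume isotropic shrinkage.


Linear shrinkage ≈ vol_shrink/3 = 2.9/3 = 0.967%

0.967%


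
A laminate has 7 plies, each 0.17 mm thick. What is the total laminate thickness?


h = n * t_ply = 7 * 0.17 = 1.19 mm

1.19 mm


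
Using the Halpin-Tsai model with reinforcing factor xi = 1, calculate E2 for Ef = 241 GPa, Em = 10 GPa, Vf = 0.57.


eta = (Ef/Em - 1)/(Ef/Em + xi) = (24.1 - 1)/(24.1 + 1) = 0.9203
E2 = Em*(1+xi*eta*Vf)/(1-eta*Vf) = 32.07 GPa

32.07 GPa


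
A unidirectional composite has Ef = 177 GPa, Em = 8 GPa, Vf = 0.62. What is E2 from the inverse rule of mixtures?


1/E2 = Vf/Ef + (1-Vf)/Em = 0.62/177 + 0.38/8
E2 = 19.61 GPa

19.61 GPa


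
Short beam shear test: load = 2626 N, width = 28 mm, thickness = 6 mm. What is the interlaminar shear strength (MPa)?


ILSS = 3F/(4bh) = 3*2626/(4*28*6) = 11.72 MPa

11.72 MPa


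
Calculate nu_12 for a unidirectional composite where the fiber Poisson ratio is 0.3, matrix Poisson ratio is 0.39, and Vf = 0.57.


nu_12 = nu_f*Vf + nu_m*(1-Vf) = 0.3*0.57 + 0.39*0.43 = 0.3387

0.3387


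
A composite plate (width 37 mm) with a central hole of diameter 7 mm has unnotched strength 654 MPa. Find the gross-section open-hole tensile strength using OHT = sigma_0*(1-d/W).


OHT = sigma_0*(1-d/W) = 654*(1-7/37) = 530.3 MPa

530.3 MPa


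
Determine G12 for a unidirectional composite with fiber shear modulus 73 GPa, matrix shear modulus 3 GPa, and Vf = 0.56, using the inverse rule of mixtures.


1/G12 = Vf/Gf + (1-Vf)/Gm = 0.56/73 + 0.44/3
G12 = 6.48 GPa

6.48 GPa


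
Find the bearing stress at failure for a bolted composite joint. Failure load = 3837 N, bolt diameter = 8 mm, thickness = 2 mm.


sigma_br = F/(d*h) = 3837/(8*2) = 239.8 MPa

239.8 MPa


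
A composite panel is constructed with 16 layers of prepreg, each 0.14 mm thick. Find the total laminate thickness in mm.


h = n * t_ply = 16 * 0.14 = 2.24 mm

2.24 mm


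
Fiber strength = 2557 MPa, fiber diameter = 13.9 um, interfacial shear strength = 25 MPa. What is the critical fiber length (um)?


Lc = sigma_f * d / (2 * tau_i) = 2557 * 13.9 / (2 * 25) = 710.8 um

710.8 um


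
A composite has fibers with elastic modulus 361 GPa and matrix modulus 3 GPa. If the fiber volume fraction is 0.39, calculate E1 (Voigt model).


E1 = Ef*Vf + Em*(1-Vf) = 361*0.39 + 3*0.61 = 142.62 GPa

142.62 GPa


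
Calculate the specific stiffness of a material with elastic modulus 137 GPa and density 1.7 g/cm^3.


Specific stiffness = E/rho = 137/1.7 = 80.6 GPa/(g/cm^3)

80.6 GPa/(g/cm^3)


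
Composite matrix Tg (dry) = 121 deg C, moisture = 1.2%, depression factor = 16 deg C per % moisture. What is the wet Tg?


Tg_wet = Tg_dry - k*moisture = 121 - 16*1.2 = 101.8 deg C

101.8 deg C


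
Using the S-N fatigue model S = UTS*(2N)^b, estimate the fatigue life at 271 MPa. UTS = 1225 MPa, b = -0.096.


N = 0.5 * (S/UTS)^(1/b) = 0.5 * (271/1225)^(1/-0.096) = 3.3391e+06 cycles

3.3391e+06 cycles


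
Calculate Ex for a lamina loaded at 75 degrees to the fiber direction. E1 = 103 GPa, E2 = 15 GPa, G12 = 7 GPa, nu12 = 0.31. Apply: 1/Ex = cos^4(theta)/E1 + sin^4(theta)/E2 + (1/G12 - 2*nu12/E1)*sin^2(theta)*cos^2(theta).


cos^4(75) = 0.004487, sin^4(75) = 0.870513, sin^2(75)*cos^2(75) = 0.0625
1/G12 - 2*nu12/E1 = 1/7 - 2*0.31/103 = 0.136838 GPa^-1
1/Ex = 0.004487/103 + 0.870513/15 + 0.136838*0.0625 = 0.0666301 GPa^-1
Ex = 15.01 GPa

15.01 GPa


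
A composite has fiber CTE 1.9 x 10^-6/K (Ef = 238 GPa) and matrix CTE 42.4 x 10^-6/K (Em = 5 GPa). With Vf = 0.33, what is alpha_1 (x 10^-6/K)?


E1 = Ef*Vf + Em*(1-Vf) = 81.89
alpha_1 = (alpha_f*Ef*Vf + alpha_m*Em*(1-Vf))/E1 = 3.56 x 10^-6/K

3.56 x 10^-6/K


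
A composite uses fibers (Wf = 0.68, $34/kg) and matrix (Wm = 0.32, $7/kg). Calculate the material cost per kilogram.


Cost = cost_f*Wf + cost_m*Wm = 34*0.68 + 7*0.32 = $25.36/kg

$25.36/kg


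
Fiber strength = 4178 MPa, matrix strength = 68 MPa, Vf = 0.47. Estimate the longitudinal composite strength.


sigma_1 = sigma_f*Vf + sigma_m*(1-Vf) = 4178*0.47 + 68*0.53 = 1999.7 MPa

1999.7 MPa


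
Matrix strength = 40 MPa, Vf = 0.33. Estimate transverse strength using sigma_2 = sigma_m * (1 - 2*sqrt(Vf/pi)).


factor = 1 - 2*sqrt(0.33/pi) = 0.3518
sigma_2 = 40 * 0.3518 = 14.07 MPa

14.07 MPa


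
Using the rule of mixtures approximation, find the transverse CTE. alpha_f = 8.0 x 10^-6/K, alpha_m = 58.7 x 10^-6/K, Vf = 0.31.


alpha_2 = alpha_f*Vf + alpha_m*(1-Vf) = 8.0*0.31 + 58.7*0.69 = 43.0 x 10^-6/K

43.0 x 10^-6/K


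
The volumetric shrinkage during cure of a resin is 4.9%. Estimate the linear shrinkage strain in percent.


Linear shrinkage ≈ vol_shrink/3 = 4.9/3 = 1.633%

1.633%


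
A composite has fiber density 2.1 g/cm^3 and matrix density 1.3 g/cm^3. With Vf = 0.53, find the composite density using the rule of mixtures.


rho_c = rho_f*Vf + rho_m*(1-Vf) = 2.1*0.53 + 1.3*0.47 = 1.724 g/cm^3

1.724 g/cm^3


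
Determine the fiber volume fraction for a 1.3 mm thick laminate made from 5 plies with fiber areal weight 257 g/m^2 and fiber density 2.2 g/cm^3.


Vf = n * FAW / (rho_f * h * 1000) = 5 * 257 / (2.2 * 1.3 * 1000) = 0.4493

0.4493


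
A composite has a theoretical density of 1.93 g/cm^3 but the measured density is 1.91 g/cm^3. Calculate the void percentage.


Void% = (rho_theo - rho_actual)/rho_theo * 100 = (1.93 - 1.91)/1.93 * 100 = 1.04%

1.04%


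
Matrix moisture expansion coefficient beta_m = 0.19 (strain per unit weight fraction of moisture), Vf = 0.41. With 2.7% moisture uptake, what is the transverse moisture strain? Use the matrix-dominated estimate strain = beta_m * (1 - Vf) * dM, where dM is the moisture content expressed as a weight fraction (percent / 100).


dM = 2.7/100 = 0.027
strain = beta_m * (1-Vf) * dM = 0.19 * 0.59 * 0.027 = 0.0030267

0.0030267


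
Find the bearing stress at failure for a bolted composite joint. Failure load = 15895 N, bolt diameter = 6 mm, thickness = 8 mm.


sigma_br = F/(d*h) = 15895/(6*8) = 331.1 MPa

331.1 MPa


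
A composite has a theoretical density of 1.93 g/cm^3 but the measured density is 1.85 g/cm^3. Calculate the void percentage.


Void% = (rho_theo - rho_actual)/rho_theo * 100 = (1.93 - 1.85)/1.93 * 100 = 4.15%

4.15%


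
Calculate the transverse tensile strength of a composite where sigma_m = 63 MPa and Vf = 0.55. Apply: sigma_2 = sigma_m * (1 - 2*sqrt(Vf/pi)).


factor = 1 - 2*sqrt(0.55/pi) = 0.1632
sigma_2 = 63 * 0.1632 = 10.28 MPa

10.28 MPa


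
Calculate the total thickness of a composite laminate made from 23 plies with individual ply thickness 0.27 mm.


h = n * t_ply = 23 * 0.27 = 6.21 mm

6.21 mm


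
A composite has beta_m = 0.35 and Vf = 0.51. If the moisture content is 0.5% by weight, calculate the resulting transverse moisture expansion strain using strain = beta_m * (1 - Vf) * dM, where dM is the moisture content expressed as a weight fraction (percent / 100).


dM = 0.5/100 = 0.005
strain = beta_m * (1-Vf) * dM = 0.35 * 0.49 * 0.005 = 0.0008575

0.0008575


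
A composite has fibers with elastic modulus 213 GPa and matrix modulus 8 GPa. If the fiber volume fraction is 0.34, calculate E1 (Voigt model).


E1 = Ef*Vf + Em*(1-Vf) = 213*0.34 + 8*0.66 = 77.7 GPa

77.7 GPa


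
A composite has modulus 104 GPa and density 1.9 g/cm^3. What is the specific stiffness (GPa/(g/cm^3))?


Specific stiffness = E/rho = 104/1.9 = 54.7 GPa/(g/cm^3)

54.7 GPa/(g/cm^3)


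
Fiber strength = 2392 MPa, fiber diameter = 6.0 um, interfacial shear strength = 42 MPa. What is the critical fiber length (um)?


Lc = sigma_f * d / (2 * tau_i) = 2392 * 6.0 / (2 * 42) = 170.9 um

170.9 um


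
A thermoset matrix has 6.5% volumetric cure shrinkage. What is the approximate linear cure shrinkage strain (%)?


Linear shrinkage ≈ vol_shrink/3 = 6.5/3 = 2.167%

2.167%


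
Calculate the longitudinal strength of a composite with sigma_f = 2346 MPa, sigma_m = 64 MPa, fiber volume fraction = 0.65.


sigma_1 = sigma_f*Vf + sigma_m*(1-Vf) = 2346*0.65 + 64*0.35 = 1547.3 MPa

1547.3 MPa


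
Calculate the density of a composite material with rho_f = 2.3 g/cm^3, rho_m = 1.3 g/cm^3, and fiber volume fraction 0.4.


rho_c = rho_f*Vf + rho_m*(1-Vf) = 2.3*0.4 + 1.3*0.6 = 1.7 g/cm^3

1.7 g/cm^3


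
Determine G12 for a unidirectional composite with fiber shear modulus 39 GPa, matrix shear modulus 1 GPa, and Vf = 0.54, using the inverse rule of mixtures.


1/G12 = Vf/Gf + (1-Vf)/Gm = 0.54/39 + 0.46/1
G12 = 2.11 GPa

2.11 GPa


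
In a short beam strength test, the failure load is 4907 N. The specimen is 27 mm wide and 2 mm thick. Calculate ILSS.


ILSS = 3F/(4bh) = 3*4907/(4*27*2) = 68.15 MPa

68.15 MPa


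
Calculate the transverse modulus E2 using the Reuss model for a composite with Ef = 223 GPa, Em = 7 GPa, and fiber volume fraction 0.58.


1/E2 = Vf/Ef + (1-Vf)/Em = 0.58/223 + 0.42/7
E2 = 15.97 GPa

15.97 GPa


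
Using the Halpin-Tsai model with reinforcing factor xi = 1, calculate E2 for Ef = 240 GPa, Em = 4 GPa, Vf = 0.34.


eta = (Ef/Em - 1)/(Ef/Em + xi) = (60.0 - 1)/(60.0 + 1) = 0.9672
E2 = Em*(1+xi*eta*Vf)/(1-eta*Vf) = 7.92 GPa

7.92 GPa


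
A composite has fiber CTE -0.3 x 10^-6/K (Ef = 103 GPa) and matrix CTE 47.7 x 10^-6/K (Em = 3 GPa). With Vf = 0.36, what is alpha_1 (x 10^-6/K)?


E1 = Ef*Vf + Em*(1-Vf) = 39.0
alpha_1 = (alpha_f*Ef*Vf + alpha_m*Em*(1-Vf))/E1 = 2.06 x 10^-6/K

2.06 x 10^-6/K


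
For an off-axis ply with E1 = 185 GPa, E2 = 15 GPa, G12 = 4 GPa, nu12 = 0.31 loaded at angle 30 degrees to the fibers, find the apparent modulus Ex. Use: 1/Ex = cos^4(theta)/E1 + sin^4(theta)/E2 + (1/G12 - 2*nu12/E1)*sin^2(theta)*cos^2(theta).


cos^4(30) = 0.5625, sin^4(30) = 0.0625, sin^2(30)*cos^2(30) = 0.1875
1/G12 - 2*nu12/E1 = 1/4 - 2*0.31/185 = 0.246649 GPa^-1
1/Ex = 0.5625/185 + 0.0625/15 + 0.246649*0.1875 = 0.0534538 GPa^-1
Ex = 18.71 GPa

18.71 GPa


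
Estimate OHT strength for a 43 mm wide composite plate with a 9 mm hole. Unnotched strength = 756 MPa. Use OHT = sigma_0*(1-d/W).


OHT = sigma_0*(1-d/W) = 756*(1-9/43) = 597.8 MPa

597.8 MPa


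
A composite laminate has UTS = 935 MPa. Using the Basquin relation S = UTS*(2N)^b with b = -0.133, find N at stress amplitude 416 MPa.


N = 0.5 * (S/UTS)^(1/b) = 0.5 * (416/935)^(1/-0.133) = 220.5303 cycles

220.5303 cycles


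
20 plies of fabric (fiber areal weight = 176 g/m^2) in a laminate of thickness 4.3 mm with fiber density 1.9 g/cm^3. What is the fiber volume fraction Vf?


Vf = n * FAW / (rho_f * h * 1000) = 20 * 176 / (1.9 * 4.3 * 1000) = 0.4308

0.4308


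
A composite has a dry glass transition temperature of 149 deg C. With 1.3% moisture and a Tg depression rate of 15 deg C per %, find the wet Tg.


Tg_wet = Tg_dry - k*moisture = 149 - 15*1.3 = 129.5 deg C

129.5 deg C


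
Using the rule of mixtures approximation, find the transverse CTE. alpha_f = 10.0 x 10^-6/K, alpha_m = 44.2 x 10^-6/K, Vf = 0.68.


alpha_2 = alpha_f*Vf + alpha_m*(1-Vf) = 10.0*0.68 + 44.2*0.32 = 20.9 x 10^-6/K

20.9 x 10^-6/K


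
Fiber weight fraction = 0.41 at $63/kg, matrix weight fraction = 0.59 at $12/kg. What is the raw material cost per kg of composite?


Cost = cost_f*Wf + cost_m*Wm = 63*0.41 + 12*0.59 = $32.91/kg

$32.91/kg


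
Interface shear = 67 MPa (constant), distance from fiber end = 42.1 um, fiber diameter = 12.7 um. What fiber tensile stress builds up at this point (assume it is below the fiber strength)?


Force balance: sigma_f * (pi*d^2/4) = tau * (pi*d) * x  ->  sigma_f = 4 * tau * x / d
sigma_f = 4 * 67 * 42.1 / 12.7 = 888.4 MPa

888.4 MPa


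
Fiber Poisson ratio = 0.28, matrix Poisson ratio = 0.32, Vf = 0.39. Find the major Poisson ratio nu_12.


nu_12 = nu_f*Vf + nu_m*(1-Vf) = 0.28*0.39 + 0.32*0.61 = 0.3044

0.3044


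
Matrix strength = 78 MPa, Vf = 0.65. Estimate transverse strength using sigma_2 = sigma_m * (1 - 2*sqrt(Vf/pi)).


factor = 1 - 2*sqrt(0.65/pi) = 0.0903
sigma_2 = 78 * 0.0903 = 7.04 MPa

7.04 MPa


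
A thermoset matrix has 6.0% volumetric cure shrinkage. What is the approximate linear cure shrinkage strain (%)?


Linear shrinkage ≈ vol_shrink/3 = 6.0/3 = 2.0%

2.0%


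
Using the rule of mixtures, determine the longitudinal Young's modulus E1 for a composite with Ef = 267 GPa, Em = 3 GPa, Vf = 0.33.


E1 = Ef*Vf + Em*(1-Vf) = 267*0.33 + 3*0.67 = 90.12 GPa

90.12 GPa


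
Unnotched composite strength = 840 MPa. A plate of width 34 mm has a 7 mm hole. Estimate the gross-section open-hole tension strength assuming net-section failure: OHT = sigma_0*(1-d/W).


OHT = sigma_0*(1-d/W) = 840*(1-7/34) = 667.1 MPa

667.1 MPa


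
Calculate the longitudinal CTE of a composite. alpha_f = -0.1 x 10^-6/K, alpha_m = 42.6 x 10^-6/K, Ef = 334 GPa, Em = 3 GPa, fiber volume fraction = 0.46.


E1 = Ef*Vf + Em*(1-Vf) = 155.26
alpha_1 = (alpha_f*Ef*Vf + alpha_m*Em*(1-Vf))/E1 = 0.35 x 10^-6/K

0.35 x 10^-6/K


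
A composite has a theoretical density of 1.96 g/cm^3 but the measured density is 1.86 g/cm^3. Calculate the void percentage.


Void% = (rho_theo - rho_actual)/rho_theo * 100 = (1.96 - 1.86)/1.96 * 100 = 5.1%

5.1%


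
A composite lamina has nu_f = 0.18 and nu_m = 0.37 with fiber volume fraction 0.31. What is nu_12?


nu_12 = nu_f*Vf + nu_m*(1-Vf) = 0.18*0.31 + 0.37*0.69 = 0.3111

0.3111


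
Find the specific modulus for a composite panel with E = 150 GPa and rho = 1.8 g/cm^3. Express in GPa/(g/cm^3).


Specific stiffness = E/rho = 150/1.8 = 83.3 GPa/(g/cm^3)

83.3 GPa/(g/cm^3)


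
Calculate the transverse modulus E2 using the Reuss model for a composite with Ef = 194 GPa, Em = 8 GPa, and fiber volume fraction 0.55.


1/E2 = Vf/Ef + (1-Vf)/Em = 0.55/194 + 0.45/8
E2 = 16.92 GPa

16.92 GPa


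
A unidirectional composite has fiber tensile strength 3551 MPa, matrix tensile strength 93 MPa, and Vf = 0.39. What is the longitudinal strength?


sigma_1 = sigma_f*Vf + sigma_m*(1-Vf) = 3551*0.39 + 93*0.61 = 1441.6 MPa

1441.6 MPa


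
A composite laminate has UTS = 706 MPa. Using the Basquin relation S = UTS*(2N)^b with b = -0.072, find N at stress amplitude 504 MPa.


N = 0.5 * (S/UTS)^(1/b) = 0.5 * (504/706)^(1/-0.072) = 53.9442 cycles

53.9442 cycles


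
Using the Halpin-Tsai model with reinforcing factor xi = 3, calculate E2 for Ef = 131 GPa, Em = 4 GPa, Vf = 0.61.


eta = (Ef/Em - 1)/(Ef/Em + xi) = (32.75 - 1)/(32.75 + 3) = 0.8881
E2 = Em*(1+xi*eta*Vf)/(1-eta*Vf) = 22.92 GPa

22.92 GPa
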